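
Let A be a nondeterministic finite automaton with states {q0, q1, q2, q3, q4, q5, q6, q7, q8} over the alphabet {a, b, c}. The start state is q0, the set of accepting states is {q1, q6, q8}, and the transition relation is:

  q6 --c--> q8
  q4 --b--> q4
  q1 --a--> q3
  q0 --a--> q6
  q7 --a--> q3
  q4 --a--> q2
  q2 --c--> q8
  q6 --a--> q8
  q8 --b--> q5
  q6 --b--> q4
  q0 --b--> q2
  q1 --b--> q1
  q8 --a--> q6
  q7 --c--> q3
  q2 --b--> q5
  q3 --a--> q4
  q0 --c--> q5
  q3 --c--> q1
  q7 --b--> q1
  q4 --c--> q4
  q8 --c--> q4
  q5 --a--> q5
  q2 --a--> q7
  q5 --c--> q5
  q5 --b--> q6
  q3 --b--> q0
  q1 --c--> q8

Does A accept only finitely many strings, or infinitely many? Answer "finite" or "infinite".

infinite

State q2 is reachable from the start and can reach an accepting state, and it lies on the cycle q2 → q8 → q4 → q2.
Traversing that cycle any number of times yields accepted strings of unbounded length, so the language is infinite.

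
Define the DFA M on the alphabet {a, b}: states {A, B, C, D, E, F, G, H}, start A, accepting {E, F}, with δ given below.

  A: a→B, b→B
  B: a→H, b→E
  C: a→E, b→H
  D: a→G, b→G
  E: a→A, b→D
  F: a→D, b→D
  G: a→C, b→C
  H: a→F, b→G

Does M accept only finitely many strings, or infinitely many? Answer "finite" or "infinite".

infinite

State A is reachable from the start and can reach an accepting state, and it lies on the cycle A → B → E → A.
Traversing that cycle any number of times yields accepted strings of unbounded length, so the language is infinite.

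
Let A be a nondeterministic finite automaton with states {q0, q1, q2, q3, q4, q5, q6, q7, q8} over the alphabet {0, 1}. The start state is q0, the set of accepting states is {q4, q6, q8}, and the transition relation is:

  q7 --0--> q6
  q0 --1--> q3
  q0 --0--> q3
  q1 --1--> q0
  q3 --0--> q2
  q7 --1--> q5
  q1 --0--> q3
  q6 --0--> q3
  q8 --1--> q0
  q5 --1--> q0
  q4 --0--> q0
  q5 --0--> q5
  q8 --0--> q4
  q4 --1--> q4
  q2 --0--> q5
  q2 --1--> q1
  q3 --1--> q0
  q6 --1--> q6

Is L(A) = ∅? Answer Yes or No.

Yes

The states reachable from the start state are {q0, q1, q2, q3, q5}.
None of the accepting states {q4, q6, q8} is reachable, so no string is accepted and L(A) = ∅.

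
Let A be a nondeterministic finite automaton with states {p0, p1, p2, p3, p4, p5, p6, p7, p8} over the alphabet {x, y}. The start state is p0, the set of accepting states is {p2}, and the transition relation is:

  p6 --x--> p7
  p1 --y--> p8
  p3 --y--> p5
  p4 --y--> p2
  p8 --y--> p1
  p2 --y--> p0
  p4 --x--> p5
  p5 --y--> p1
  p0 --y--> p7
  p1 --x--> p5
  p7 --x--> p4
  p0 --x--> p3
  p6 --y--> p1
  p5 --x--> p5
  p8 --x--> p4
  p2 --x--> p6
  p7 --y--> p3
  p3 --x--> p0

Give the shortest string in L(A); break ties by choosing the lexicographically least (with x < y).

yxy

A breadth-first search from p0 reaches an accepting state first via the path p0 → p7 → p4 → p2 on input yxy.
No string of length < 3 is accepted (BFS exhausts all shorter strings without reaching an accepting state), and yxy is the lexicographically least accepting string of length 3.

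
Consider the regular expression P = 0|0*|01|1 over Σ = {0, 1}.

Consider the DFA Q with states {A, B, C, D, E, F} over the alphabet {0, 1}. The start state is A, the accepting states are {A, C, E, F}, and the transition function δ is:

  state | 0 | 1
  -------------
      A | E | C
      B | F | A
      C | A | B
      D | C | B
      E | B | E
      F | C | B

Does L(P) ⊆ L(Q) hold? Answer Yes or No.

The string 00 is in L(P) but not in L(Q).
So L(P) ⊄ L(Q).

No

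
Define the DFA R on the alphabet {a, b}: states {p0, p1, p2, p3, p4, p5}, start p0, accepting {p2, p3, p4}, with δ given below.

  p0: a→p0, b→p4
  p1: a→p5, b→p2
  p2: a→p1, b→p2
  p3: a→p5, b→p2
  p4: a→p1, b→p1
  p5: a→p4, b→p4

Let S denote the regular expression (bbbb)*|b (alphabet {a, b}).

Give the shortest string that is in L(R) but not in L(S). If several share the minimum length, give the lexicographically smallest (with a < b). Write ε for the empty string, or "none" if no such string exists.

The string ab is accepted by R but not by S.
No shorter string lies in the difference, and ab is the lexicographically first length-2 string in L(R) \ L(S).

ab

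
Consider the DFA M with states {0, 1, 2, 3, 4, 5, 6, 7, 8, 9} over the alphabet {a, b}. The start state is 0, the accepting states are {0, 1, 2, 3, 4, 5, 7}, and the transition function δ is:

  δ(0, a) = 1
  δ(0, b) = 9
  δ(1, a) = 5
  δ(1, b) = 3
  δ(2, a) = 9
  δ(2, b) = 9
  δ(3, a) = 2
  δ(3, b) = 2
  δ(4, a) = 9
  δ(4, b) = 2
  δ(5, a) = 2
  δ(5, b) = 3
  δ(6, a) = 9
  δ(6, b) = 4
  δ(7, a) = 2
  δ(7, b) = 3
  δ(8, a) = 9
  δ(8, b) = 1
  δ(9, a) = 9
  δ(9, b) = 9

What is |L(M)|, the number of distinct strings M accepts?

10

The useful subgraph on states {0, 1, 2, 3, 5} is acyclic, so L(M) is finite; the longest accepting path visits 5 useful states, giving maximum string length 4.
Counting accepting paths from 0 by length: 1 of length 0, 1 of length 1, 2 of length 2, 4 of length 3, 2 of length 4. Total 10.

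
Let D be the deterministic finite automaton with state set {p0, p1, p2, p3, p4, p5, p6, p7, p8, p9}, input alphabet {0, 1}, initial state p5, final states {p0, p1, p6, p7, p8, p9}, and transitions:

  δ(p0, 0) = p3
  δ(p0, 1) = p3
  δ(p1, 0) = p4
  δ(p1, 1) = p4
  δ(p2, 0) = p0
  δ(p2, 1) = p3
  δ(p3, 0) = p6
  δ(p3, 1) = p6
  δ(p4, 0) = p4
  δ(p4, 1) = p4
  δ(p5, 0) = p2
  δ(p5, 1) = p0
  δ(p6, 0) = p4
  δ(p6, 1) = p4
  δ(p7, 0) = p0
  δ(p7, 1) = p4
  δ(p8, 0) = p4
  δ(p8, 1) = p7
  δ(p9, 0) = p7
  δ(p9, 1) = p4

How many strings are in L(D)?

The useful subgraph on states {p0, p2, p3, p5, p6} is acyclic, so L(D) is finite; the longest accepting path visits 5 useful states, giving maximum string length 4.
Counting accepting paths from p5 by length: 1 of length 1, 1 of length 2, 6 of length 3, 4 of length 4. Total 12.

12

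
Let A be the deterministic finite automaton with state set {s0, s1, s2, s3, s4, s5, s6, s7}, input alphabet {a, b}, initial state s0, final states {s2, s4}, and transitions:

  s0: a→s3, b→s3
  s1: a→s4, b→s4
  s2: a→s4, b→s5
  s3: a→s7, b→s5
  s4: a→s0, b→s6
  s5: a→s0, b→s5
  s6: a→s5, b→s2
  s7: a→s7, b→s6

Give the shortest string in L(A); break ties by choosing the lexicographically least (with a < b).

aabb

A breadth-first search from s0 reaches an accepting state first via the path s0 → s3 → s7 → s6 → s2 on input aabb.
No string of length < 4 is accepted (BFS exhausts all shorter strings without reaching an accepting state), and aabb is the lexicographically least accepting string of length 4.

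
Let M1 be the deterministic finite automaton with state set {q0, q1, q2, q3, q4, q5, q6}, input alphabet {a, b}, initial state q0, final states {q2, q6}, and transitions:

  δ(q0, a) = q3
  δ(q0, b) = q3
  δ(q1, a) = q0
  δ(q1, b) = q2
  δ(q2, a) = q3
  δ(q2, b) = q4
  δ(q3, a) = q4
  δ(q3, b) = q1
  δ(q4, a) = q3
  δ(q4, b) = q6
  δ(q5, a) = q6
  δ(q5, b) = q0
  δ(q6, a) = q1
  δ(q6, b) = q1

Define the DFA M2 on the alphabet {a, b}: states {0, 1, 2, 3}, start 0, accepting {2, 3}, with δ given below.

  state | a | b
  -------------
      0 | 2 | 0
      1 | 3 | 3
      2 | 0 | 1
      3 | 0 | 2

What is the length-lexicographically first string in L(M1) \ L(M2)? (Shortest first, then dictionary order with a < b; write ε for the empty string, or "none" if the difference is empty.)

The string aab is accepted by M1 but not by M2.
No shorter string lies in the difference, and aab is the lexicographically first length-3 string in L(M1) \ L(M2).

aab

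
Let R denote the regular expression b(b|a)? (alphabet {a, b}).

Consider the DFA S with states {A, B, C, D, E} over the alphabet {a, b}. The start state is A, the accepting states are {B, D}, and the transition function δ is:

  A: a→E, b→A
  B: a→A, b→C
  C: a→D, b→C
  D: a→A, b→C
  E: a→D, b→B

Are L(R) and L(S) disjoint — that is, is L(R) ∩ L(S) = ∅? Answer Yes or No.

Yes

Converting the expression R to a DFA (subset construction, then merging equivalent states) gives the minimal DFA with states {r0, r1, r2, r3}, start state r0, accepting states {r2, r3} and transitions r0: a→r1, b→r2; r1: a→r1, b→r1; r2: a→r3, b→r3; r3: a→r1, b→r1.
Exploring the product automaton R × S from the start pair (r0, A), following both machines on each input symbol, reaches 9 state pairs: (r0, A), (r1, E), (r2, A), (r1, D), (r1, B), (r3, E), (r3, A), (r1, A), (r1, C).
R accepts in {r2, r3} and S accepts in {B, D}; no reachable pair has both components accepting, so no string drives both machines to acceptance simultaneously and L(R) ∩ L(S) = ∅.
So no string is accepted by both, and the intersection is empty.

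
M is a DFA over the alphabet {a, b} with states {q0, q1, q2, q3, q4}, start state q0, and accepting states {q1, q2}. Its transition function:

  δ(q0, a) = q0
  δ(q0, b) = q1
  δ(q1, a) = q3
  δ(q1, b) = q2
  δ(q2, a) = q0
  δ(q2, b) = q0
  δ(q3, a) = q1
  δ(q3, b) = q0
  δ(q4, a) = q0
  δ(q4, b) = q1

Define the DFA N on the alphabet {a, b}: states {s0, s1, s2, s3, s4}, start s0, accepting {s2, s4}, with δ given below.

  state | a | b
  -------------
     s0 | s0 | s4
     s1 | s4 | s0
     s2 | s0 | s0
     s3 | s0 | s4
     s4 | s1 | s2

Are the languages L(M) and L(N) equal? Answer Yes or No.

Yes

Exploring the product automaton M × N from the start pair (q0, s0), following both machines on each input symbol, reaches 4 state pairs: (q0, s0), (q1, s4), (q3, s1), (q2, s2).
M accepts in {q1, q2} and N accepts in {s2, s4}. In every reachable pair the two components are either both accepting — (q1, s4), (q2, s2) — or both non-accepting, so no string is accepted by exactly one of the machines: L(M) \ L(N) and L(N) \ L(M) are both empty.
Hence every string is accepted by M iff it is accepted by N, and the two languages coincide.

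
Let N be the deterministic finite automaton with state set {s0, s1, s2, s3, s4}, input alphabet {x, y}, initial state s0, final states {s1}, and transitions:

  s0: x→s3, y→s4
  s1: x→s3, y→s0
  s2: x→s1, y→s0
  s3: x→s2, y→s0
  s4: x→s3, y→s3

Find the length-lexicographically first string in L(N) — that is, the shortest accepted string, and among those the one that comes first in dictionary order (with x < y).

xxx

A breadth-first search from s0 reaches an accepting state first via the path s0 → s3 → s2 → s1 on input xxx.
No string of length < 3 is accepted (BFS exhausts all shorter strings without reaching an accepting state), and xxx is the lexicographically least accepting string of length 3.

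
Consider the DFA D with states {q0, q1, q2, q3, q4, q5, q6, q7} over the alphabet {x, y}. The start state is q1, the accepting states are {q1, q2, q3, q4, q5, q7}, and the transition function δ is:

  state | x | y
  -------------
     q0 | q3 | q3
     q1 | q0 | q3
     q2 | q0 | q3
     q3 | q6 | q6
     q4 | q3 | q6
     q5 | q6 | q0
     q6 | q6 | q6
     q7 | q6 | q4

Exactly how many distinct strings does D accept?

4

The useful subgraph on states {q0, q1, q3} is acyclic, so L(D) is finite; the longest accepting path visits 3 useful states, giving maximum string length 2.
Counting accepting paths from q1 by length: 1 of length 0, 1 of length 1, 2 of length 2. Total 4.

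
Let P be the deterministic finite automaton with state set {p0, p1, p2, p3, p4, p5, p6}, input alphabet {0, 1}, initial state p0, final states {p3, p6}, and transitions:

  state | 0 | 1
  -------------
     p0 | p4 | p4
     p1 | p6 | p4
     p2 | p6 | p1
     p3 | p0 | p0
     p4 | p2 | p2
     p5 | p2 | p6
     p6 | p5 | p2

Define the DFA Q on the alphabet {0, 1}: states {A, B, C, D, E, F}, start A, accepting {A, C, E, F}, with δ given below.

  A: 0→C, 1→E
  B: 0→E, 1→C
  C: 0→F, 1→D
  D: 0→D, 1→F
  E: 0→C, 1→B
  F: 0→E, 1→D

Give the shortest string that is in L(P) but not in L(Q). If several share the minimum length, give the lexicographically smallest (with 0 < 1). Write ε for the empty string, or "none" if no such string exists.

The string 010 is accepted by P but not by Q.
No shorter string lies in the difference, and 010 is the lexicographically first length-3 string in L(P) \ L(Q).

010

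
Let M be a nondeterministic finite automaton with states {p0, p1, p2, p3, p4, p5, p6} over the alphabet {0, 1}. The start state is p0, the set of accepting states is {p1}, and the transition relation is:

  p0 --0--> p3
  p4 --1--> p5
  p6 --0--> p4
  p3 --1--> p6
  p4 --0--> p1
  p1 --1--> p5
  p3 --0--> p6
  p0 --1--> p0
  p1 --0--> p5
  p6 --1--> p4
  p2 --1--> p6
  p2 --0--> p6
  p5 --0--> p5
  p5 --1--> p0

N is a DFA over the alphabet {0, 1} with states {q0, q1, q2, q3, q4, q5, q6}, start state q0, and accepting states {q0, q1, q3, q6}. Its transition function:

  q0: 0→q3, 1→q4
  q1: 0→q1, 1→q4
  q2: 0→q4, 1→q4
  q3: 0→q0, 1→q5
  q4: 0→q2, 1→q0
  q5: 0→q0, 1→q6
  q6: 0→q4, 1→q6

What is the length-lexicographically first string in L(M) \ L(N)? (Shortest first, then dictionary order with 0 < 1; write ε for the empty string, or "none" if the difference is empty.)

The string 0010 is accepted by M but not by N.
No shorter string lies in the difference, and 0010 is the lexicographically first length-4 string in L(M) \ L(N).

0010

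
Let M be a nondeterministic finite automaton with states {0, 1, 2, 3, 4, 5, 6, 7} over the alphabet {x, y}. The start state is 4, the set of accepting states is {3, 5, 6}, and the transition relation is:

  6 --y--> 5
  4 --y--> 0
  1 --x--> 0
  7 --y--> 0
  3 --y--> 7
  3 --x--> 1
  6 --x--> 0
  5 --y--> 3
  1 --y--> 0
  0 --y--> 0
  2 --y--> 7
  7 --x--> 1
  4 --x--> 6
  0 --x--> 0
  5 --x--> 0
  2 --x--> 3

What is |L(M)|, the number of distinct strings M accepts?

The useful subgraph on states {3, 4, 5, 6} is acyclic, so L(M) is finite; the longest accepting path visits 4 useful states, giving maximum string length 3.
Counting accepting paths from 4 by length: 1 of length 1, 1 of length 2, 1 of length 3. Total 3.

3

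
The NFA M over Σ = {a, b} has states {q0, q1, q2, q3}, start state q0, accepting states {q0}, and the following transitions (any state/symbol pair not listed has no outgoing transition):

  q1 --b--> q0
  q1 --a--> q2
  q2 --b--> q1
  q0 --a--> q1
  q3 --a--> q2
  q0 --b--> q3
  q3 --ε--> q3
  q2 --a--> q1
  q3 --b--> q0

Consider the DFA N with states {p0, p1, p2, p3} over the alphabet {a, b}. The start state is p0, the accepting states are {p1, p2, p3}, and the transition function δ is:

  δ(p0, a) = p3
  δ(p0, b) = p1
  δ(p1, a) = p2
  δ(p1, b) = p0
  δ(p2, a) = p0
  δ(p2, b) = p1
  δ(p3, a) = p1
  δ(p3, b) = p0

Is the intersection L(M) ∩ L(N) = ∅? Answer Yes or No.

No

The string aaab is accepted by both M and N.
Hence L(M) ∩ L(N) ≠ ∅.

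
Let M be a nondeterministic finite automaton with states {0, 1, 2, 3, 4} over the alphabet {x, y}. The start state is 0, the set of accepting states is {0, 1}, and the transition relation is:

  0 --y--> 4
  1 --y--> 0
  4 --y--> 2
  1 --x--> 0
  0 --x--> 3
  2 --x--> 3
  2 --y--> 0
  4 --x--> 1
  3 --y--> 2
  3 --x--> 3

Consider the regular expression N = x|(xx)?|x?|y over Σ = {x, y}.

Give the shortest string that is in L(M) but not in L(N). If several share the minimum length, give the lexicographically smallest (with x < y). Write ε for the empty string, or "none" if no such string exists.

yx

The string yx is accepted by M but not by N.
No shorter string lies in the difference, and yx is the lexicographically first length-2 string in L(M) \ L(N).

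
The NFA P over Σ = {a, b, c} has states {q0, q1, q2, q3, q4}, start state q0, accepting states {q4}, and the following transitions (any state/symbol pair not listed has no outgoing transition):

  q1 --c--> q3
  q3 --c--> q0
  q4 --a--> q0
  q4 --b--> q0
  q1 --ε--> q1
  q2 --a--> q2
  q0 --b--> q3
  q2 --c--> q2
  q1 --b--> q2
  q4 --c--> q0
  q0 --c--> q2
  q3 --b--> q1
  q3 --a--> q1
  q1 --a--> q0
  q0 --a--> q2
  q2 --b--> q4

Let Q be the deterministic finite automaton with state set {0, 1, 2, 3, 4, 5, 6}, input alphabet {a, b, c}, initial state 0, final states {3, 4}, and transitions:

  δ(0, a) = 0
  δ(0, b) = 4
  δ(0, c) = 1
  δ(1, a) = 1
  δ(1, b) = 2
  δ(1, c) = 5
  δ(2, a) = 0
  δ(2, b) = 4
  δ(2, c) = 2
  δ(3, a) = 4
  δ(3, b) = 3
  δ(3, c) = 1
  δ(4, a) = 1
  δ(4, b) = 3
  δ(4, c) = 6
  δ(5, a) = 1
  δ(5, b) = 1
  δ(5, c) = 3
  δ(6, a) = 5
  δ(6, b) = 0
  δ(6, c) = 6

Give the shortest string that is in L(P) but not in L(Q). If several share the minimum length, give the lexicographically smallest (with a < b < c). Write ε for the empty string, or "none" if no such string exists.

The string cb is accepted by P but not by Q.
No shorter string lies in the difference, and cb is the lexicographically first length-2 string in L(P) \ L(Q).

cb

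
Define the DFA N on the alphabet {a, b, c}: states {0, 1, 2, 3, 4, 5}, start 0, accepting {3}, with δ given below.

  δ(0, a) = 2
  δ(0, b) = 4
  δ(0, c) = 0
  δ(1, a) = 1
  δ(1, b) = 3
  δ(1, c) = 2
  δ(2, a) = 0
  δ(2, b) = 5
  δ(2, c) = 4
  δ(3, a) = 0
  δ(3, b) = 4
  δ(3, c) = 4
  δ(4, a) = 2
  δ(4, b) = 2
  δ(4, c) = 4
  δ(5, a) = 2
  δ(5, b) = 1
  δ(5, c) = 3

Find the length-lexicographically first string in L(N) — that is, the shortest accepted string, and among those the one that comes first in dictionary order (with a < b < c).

A breadth-first search from 0 reaches an accepting state first via the path 0 → 2 → 5 → 3 on input abc.
No string of length < 3 is accepted (BFS exhausts all shorter strings without reaching an accepting state), and abc is the lexicographically least accepting string of length 3.

abc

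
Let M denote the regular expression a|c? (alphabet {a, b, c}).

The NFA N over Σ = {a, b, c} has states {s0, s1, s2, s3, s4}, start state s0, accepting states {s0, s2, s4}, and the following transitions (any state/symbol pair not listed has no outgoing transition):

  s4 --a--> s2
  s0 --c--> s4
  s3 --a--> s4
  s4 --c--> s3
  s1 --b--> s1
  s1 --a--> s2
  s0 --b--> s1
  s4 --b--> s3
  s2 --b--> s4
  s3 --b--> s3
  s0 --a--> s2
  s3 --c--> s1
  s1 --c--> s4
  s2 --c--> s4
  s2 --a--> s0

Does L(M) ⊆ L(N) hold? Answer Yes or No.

Converting the expression M to a DFA (subset construction, then merging equivalent states) gives the minimal DFA with states {m0, m1, m2}, start state m0, accepting states {m0, m1} and transitions m0: a→m1, b→m2, c→m1; m1: a→m2, b→m2, c→m2; m2: a→m2, b→m2, c→m2.
Exploring the product automaton M × N from the start pair (m0, s0), following both machines on each input symbol, reaches 8 state pairs: (m0, s0), (m1, s2), (m2, s1), (m1, s4), (m2, s0), (m2, s4), (m2, s2), (m2, s3).
M accepts in {m0, m1} and N accepts in {s0, s2, s4}. The reachable pairs whose M-component is accepting are (m0, s0), (m1, s2), (m1, s4); in each of them the N-component is accepting too, so the product for L(M) \ L(N) (M-component accepting, N-component rejecting) has no reachable accepting pair and the difference is empty.
Hence every string in L(M) is also in L(N).

Yes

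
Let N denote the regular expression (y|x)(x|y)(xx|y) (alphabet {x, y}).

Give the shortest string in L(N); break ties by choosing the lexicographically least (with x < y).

xxy

By inspection of the expression, no string of length less than 3 matches, and xxy is the lexicographically first match of length 3.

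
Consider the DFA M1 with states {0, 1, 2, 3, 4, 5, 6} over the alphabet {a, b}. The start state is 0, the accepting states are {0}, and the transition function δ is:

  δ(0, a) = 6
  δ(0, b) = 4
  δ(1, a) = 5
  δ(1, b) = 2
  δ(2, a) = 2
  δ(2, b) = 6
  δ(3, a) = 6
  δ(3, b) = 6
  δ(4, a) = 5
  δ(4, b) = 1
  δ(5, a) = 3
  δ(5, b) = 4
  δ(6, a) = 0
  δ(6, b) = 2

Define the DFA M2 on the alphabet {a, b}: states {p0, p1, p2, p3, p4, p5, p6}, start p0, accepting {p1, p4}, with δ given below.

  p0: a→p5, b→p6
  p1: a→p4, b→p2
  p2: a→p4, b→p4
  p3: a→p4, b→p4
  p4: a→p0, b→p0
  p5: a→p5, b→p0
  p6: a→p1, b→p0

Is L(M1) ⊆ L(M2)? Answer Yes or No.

The empty string ε is in L(M1) but not in L(M2).
So L(M1) ⊄ L(M2).

No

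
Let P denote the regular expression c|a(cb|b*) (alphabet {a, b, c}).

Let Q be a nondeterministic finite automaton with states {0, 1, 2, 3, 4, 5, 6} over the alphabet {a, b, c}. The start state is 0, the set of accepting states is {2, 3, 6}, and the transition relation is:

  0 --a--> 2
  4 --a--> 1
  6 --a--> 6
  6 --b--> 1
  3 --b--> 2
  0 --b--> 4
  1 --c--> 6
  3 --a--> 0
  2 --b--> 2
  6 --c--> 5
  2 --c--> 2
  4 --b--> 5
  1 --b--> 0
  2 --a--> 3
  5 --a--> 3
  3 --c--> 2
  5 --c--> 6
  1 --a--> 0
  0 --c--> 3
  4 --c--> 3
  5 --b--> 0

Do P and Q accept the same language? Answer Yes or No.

The string aa is accepted by Q but rejected by P.
So L(P) ≠ L(Q).

No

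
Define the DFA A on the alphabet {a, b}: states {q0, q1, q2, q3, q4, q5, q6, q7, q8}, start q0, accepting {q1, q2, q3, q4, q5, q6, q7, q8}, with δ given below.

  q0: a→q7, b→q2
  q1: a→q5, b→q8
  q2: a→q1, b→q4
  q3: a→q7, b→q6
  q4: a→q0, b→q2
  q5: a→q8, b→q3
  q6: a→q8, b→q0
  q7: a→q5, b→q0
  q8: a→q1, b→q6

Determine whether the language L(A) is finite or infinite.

infinite

State q1 is reachable from the start and can reach an accepting state, and it lies on the cycle q1 → q8 → q1.
Traversing that cycle any number of times yields accepted strings of unbounded length, so the language is infinite.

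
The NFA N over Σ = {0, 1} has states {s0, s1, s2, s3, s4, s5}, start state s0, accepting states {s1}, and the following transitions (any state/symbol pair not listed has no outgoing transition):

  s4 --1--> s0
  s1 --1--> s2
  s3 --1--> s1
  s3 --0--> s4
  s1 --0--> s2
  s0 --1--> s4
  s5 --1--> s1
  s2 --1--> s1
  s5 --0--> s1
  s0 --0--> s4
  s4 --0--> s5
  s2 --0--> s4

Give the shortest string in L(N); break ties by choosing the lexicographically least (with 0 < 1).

A breadth-first search from s0 reaches an accepting state first via the path s0 → s4 → s5 → s1 on input 000.
No string of length < 3 is accepted (BFS exhausts all shorter strings without reaching an accepting state), and 000 is the lexicographically least accepting string of length 3.

000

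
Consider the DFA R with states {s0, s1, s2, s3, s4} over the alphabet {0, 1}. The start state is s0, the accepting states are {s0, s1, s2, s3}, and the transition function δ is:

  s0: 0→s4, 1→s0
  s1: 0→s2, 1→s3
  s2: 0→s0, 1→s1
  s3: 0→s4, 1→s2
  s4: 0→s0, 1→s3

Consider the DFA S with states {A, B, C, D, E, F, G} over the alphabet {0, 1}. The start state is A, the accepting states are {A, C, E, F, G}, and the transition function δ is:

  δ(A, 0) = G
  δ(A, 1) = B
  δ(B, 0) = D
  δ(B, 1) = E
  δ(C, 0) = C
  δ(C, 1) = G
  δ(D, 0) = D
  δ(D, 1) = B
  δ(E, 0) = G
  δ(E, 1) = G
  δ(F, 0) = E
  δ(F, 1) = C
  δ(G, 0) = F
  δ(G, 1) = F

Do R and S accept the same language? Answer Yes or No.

The string 1 is accepted by R but rejected by S.
So L(R) ≠ L(S).

No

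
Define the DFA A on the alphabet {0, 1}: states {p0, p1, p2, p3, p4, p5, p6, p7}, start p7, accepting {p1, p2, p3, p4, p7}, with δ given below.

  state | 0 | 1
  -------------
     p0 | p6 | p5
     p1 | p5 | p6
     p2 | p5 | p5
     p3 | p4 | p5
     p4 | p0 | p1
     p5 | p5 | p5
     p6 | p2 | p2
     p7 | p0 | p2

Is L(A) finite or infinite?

The useful states (reachable from p7 and able to reach an accepting state) are {p0, p2, p6, p7}.
Restricted to these states the transition graph has no cycle, so every accepting path has bounded length and L is finite.

finite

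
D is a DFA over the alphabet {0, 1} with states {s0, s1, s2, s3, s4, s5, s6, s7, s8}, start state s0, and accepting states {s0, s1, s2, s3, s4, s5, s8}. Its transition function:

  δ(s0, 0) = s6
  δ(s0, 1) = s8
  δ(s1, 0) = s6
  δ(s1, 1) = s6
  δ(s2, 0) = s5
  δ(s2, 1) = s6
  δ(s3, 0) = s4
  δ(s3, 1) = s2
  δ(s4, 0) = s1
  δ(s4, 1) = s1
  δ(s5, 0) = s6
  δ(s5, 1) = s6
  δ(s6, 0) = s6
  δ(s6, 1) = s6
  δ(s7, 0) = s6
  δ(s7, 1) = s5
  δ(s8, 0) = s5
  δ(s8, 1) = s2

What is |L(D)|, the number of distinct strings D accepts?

The useful subgraph on states {s0, s2, s5, s8} is acyclic, so L(D) is finite; the longest accepting path visits 4 useful states, giving maximum string length 3.
Counting accepting paths from s0 by length: 1 of length 0, 1 of length 1, 2 of length 2, 1 of length 3. Total 5.

5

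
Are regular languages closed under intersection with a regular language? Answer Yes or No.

Yes

This is a special case of closure under intersection: the product of the two DFAs, accepting on F₁ × F₂, recognises the intersection.
So the regular languages are closed under intersection with a regular language.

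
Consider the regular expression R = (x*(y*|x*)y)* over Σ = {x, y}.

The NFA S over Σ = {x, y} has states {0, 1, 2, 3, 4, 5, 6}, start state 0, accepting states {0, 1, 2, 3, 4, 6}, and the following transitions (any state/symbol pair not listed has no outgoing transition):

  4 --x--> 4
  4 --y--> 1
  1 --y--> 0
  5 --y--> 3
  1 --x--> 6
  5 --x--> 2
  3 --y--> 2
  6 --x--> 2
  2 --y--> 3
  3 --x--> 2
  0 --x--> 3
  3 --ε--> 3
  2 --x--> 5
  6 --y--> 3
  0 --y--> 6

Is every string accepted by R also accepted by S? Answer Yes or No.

Yes

Converting the expression R to a DFA (subset construction, then merging equivalent states) gives the minimal DFA with states {r0, r1}, start state r0, accepting states {r0} and transitions r0: x→r1, y→r0; r1: x→r1, y→r0.
Exploring the product automaton R × S from the start pair (r0, 0), following both machines on each input symbol, reaches 7 state pairs: (r0, 0), (r1, 3), (r0, 6), (r1, 2), (r0, 2), (r0, 3), (r1, 5).
R accepts in {r0} and S accepts in {0, 1, 2, 3, 4, 6}. The reachable pairs whose R-component is accepting are (r0, 0), (r0, 6), (r0, 2), (r0, 3); in each of them the S-component is accepting too, so the product for L(R) \ L(S) (R-component accepting, S-component rejecting) has no reachable accepting pair and the difference is empty.
Hence every string in L(R) is also in L(S).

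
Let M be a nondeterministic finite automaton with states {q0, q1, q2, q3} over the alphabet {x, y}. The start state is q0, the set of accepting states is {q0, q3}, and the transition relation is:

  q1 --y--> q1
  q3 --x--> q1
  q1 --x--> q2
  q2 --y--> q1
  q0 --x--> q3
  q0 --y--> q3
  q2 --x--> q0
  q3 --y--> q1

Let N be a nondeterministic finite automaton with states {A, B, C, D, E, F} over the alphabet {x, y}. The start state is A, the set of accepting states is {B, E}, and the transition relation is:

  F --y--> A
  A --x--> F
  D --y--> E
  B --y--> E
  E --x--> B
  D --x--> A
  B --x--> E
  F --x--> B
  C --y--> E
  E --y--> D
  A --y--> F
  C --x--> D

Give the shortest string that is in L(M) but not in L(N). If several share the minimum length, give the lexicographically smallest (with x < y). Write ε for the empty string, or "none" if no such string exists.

ε

The empty string ε is accepted by M but not by N.
Since ε is the unique shortest string, it is the required witness.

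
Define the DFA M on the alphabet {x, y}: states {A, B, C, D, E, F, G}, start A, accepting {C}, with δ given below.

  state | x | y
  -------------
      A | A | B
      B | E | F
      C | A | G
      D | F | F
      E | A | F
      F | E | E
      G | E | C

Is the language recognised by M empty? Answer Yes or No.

The states reachable from the start state are {A, B, E, F}.
None of the accepting states {C} is reachable, so no string is accepted and L(M) = ∅.

Yes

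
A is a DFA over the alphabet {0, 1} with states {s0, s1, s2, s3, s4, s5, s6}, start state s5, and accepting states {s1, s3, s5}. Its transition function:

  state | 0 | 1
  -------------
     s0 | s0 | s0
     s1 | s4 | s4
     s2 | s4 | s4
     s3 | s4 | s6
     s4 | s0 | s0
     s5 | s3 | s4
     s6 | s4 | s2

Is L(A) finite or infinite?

finite

The useful states (reachable from s5 and able to reach an accepting state) are {s3, s5}.
Restricted to these states the transition graph has no cycle, so every accepting path has bounded length and L is finite.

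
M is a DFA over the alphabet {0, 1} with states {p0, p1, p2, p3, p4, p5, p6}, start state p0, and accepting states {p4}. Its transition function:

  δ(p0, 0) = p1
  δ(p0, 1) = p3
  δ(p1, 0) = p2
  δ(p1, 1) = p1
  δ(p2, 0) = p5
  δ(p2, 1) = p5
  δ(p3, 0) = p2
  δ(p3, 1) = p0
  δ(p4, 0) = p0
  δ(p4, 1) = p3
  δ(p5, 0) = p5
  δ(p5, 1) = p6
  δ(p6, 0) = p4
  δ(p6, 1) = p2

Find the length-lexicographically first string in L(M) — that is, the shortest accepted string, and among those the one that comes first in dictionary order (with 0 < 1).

A breadth-first search from p0 reaches an accepting state first via the path p0 → p1 → p2 → p5 → p6 → p4 on input 00010.
No string of length < 5 is accepted (BFS exhausts all shorter strings without reaching an accepting state), and 00010 is the lexicographically least accepting string of length 5.

00010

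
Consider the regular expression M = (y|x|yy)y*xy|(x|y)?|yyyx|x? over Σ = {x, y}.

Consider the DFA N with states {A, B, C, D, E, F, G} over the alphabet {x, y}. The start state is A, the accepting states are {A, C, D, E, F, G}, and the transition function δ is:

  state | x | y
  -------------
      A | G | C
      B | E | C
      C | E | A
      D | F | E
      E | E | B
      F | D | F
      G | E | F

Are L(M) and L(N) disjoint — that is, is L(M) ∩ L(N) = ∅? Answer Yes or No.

No

The empty string ε is accepted by both M and N.
Hence L(M) ∩ L(N) ≠ ∅.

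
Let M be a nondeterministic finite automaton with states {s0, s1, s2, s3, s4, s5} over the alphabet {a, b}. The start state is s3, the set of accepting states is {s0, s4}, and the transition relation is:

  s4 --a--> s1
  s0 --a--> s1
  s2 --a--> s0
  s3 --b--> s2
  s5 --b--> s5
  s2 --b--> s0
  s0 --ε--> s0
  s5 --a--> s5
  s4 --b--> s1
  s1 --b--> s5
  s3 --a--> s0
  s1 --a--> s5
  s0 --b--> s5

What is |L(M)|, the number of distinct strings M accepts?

3

The useful subgraph on states {s0, s2, s3} is acyclic, so L(M) is finite; the longest accepting path visits 3 useful states, giving maximum string length 2.
Counting accepting paths from s3 by length: 1 of length 1, 2 of length 2. Total 3.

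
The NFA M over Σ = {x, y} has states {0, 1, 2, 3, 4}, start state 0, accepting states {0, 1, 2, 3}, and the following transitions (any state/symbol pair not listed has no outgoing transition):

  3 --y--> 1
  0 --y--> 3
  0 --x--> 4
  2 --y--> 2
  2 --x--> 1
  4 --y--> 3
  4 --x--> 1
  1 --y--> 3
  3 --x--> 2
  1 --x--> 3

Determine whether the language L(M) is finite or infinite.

State 3 is reachable from the start and can reach an accepting state, and it lies on the cycle 3 → 1 → 3.
Traversing that cycle any number of times yields accepted strings of unbounded length, so the language is infinite.

infinite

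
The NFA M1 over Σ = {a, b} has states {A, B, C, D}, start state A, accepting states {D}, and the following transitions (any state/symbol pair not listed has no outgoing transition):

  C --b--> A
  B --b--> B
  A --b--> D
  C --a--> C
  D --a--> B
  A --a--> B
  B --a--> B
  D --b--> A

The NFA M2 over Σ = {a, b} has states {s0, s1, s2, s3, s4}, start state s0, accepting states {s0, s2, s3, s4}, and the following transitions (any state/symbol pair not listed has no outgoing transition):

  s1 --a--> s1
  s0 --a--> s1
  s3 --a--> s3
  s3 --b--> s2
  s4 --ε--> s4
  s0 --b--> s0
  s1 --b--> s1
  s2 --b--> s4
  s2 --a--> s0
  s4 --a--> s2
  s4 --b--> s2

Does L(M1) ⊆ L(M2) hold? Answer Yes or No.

Exploring the product automaton M1 × M2 from the start pair (A, s0), following both machines on each input symbol, reaches 3 state pairs: (A, s0), (B, s1), (D, s0).
M1 accepts in {D} and M2 accepts in {s0, s2, s3, s4}. The reachable pairs whose M1-component is accepting are (D, s0); in each of them the M2-component is accepting too, so the product for L(M1) \ L(M2) (M1-component accepting, M2-component rejecting) has no reachable accepting pair and the difference is empty.
Hence every string in L(M1) is also in L(M2).

Yes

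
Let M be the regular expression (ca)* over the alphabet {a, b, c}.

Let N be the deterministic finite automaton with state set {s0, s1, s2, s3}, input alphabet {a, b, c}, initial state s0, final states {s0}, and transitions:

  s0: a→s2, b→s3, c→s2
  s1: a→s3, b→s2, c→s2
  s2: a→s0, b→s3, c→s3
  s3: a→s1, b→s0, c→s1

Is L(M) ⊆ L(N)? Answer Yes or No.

Yes

Converting the expression M to a DFA (subset construction, then merging equivalent states) gives the minimal DFA with states {m0, m1, m2}, start state m0, accepting states {m0} and transitions m0: a→m1, b→m1, c→m2; m1: a→m1, b→m1, c→m1; m2: a→m0, b→m1, c→m1.
Exploring the product automaton M × N from the start pair (m0, s0), following both machines on each input symbol, reaches 6 state pairs: (m0, s0), (m1, s2), (m1, s3), (m2, s2), (m1, s0), (m1, s1).
M accepts in {m0} and N accepts in {s0}. The reachable pairs whose M-component is accepting are (m0, s0); in each of them the N-component is accepting too, so the product for L(M) \ L(N) (M-component accepting, N-component rejecting) has no reachable accepting pair and the difference is empty.
Hence every string in L(M) is also in L(N).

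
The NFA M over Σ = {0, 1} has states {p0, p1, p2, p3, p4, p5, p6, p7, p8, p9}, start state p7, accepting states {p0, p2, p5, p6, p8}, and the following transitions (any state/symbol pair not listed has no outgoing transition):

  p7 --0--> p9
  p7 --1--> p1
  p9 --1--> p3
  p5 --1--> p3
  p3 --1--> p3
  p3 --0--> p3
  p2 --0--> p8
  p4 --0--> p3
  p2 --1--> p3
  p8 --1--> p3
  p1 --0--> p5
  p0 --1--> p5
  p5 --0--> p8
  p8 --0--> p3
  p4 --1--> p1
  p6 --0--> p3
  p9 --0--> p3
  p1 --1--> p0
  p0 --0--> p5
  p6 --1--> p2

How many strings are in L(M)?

7

The useful subgraph on states {p0, p1, p5, p7, p8} is acyclic, so L(M) is finite; the longest accepting path visits 5 useful states, giving maximum string length 4.
Counting accepting paths from p7 by length: 2 of length 2, 3 of length 3, 2 of length 4. Total 7.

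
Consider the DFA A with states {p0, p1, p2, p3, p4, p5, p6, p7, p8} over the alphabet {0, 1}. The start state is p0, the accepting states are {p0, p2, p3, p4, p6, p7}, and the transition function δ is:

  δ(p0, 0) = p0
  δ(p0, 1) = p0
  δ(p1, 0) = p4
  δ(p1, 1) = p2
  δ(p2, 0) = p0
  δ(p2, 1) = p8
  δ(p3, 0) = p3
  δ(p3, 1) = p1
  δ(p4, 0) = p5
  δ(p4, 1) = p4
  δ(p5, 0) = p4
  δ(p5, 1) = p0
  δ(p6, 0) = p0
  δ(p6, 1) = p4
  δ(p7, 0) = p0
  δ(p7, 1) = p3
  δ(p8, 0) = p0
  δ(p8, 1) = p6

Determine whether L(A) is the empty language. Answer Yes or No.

No

The empty string ε is accepted: the run p0 ends in the accepting state p0.
Since at least one string is accepted, L(A) is not empty.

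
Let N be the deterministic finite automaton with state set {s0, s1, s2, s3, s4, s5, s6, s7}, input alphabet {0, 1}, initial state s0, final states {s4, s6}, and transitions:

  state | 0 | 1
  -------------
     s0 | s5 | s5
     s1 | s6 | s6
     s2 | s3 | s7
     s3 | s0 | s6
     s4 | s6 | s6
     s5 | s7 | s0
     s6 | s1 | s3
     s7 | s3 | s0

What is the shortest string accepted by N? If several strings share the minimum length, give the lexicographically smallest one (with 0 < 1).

A breadth-first search from s0 reaches an accepting state first via the path s0 → s5 → s7 → s3 → s6 on input 0001.
No string of length < 4 is accepted (BFS exhausts all shorter strings without reaching an accepting state), and 0001 is the lexicographically least accepting string of length 4.

0001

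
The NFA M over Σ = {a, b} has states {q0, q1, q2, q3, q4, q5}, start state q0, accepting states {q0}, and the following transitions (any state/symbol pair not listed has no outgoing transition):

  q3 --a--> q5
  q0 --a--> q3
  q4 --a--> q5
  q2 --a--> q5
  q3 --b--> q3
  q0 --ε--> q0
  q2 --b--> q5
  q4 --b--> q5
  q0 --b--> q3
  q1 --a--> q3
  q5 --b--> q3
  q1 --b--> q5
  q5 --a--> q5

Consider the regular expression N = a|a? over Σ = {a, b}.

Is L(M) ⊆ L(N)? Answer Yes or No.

Converting the expression N to a DFA (subset construction, then merging equivalent states) gives the minimal DFA with states {n0, n1, n2}, start state n0, accepting states {n0, n1} and transitions n0: a→n1, b→n2; n1: a→n2, b→n2; n2: a→n2, b→n2.
Exploring the product automaton M × N from the start pair (q0, n0), following both machines on each input symbol, reaches 4 state pairs: (q0, n0), (q3, n1), (q3, n2), (q5, n2).
M accepts in {q0} and N accepts in {n0, n1}. The reachable pairs whose M-component is accepting are (q0, n0); in each of them the N-component is accepting too, so the product for L(M) \ L(N) (M-component accepting, N-component rejecting) has no reachable accepting pair and the difference is empty.
Hence every string in L(M) is also in L(N).

Yes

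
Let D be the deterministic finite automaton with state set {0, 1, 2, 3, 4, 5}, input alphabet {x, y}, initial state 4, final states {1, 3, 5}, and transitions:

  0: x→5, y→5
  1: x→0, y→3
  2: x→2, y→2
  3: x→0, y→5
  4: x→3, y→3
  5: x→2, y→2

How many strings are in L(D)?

The useful subgraph on states {0, 3, 4, 5} is acyclic, so L(D) is finite; the longest accepting path visits 4 useful states, giving maximum string length 3.
Counting accepting paths from 4 by length: 2 of length 1, 2 of length 2, 4 of length 3. Total 8.

8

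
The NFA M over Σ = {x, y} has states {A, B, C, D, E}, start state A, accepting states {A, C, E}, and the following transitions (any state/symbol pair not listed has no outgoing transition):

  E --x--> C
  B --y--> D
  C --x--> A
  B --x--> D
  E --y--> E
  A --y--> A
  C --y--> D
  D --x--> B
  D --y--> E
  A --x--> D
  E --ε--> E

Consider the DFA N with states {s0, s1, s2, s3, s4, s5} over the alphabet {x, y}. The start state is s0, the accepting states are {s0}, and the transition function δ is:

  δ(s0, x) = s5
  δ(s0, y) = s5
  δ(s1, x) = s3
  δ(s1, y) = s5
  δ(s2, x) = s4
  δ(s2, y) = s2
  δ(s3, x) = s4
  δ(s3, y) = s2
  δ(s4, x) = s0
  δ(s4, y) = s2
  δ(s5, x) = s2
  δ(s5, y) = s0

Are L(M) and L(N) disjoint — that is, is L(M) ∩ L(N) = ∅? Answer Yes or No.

No

The empty string ε is accepted by both M and N.
Hence L(M) ∩ L(N) ≠ ∅.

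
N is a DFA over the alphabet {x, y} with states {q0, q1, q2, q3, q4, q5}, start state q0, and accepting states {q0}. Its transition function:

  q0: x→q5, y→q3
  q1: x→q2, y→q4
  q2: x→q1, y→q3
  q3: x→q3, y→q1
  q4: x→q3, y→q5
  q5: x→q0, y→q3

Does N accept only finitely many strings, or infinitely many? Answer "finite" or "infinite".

State q1 is reachable from the start and can reach an accepting state, and it lies on the cycle q1 → q2 → q1.
Traversing that cycle any number of times yields accepted strings of unbounded length, so the language is infinite.

infinite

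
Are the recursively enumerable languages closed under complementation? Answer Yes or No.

No

If both L and its complement were r.e., running the two recognisers in parallel would decide L, so L would be recursive; but there are r.e. languages that are not recursive (e.g. the halting problem), and their complements are therefore not r.e.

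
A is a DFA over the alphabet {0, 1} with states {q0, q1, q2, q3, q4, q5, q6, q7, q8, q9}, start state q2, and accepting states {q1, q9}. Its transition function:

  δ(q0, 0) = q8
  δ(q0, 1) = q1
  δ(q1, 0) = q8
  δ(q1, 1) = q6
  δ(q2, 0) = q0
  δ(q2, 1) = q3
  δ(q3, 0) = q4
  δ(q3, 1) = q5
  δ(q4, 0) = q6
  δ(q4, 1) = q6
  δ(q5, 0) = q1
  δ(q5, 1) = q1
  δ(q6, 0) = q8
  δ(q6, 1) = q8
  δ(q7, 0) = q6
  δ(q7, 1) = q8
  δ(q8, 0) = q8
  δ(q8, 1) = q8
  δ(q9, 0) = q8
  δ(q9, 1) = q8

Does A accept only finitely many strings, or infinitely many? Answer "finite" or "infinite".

The useful states (reachable from q2 and able to reach an accepting state) are {q0, q1, q2, q3, q5}.
Restricted to these states the transition graph has no cycle, so every accepting path has bounded length and L is finite.

finite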